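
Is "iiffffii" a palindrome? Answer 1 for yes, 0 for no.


Input: iiffffii
Reversed: iiffffii
  Compare pos 0 ('i') with pos 7 ('i'): match
  Compare pos 1 ('i') with pos 6 ('i'): match
  Compare pos 2 ('f') with pos 5 ('f'): match
  Compare pos 3 ('f') with pos 4 ('f'): match
Result: palindrome

1


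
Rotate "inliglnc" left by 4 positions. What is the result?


Input: "inliglnc", rotate left by 4
First 4 characters: "inli"
Remaining characters: "glnc"
Concatenate remaining + first: "glnc" + "inli" = "glncinli"

glncinli


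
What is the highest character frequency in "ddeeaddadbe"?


Input: ddeeaddadbe
Character counts:
  'a': 2
  'b': 1
  'd': 5
  'e': 3
Maximum frequency: 5

5


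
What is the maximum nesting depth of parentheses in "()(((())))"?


Input: "()(((())))"
Tracking depth:
  Position 0 '(': depth becomes 1
  Position 1 ')': depth becomes 0
  Position 2 '(': depth becomes 1
  Position 3 '(': depth becomes 2
  Position 4 '(': depth becomes 3
  Position 5 '(': depth becomes 4
  Position 6 ')': depth becomes 3
  Position 7 ')': depth becomes 2
  Position 8 ')': depth becomes 1
  Position 9 ')': depth becomes 0
Maximum depth reached: 4

4


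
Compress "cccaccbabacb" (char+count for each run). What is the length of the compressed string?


Input: cccaccbabacb
Runs:
  'c' x 3 => "c3"
  'a' x 1 => "a1"
  'c' x 2 => "c2"
  'b' x 1 => "b1"
  'a' x 1 => "a1"
  'b' x 1 => "b1"
  'a' x 1 => "a1"
  'c' x 1 => "c1"
  'b' x 1 => "b1"
Compressed: "c3a1c2b1a1b1a1c1b1"
Compressed length: 18

18


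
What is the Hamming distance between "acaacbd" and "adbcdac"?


Comparing "acaacbd" and "adbcdac" position by position:
  Position 0: 'a' vs 'a' => same
  Position 1: 'c' vs 'd' => differ
  Position 2: 'a' vs 'b' => differ
  Position 3: 'a' vs 'c' => differ
  Position 4: 'c' vs 'd' => differ
  Position 5: 'b' vs 'a' => differ
  Position 6: 'd' vs 'c' => differ
Total differences (Hamming distance): 6

6


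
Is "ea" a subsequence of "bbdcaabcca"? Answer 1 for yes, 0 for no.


Check if "ea" is a subsequence of "bbdcaabcca"
Greedy scan:
  Position 0 ('b'): no match needed
  Position 1 ('b'): no match needed
  Position 2 ('d'): no match needed
  Position 3 ('c'): no match needed
  Position 4 ('a'): no match needed
  Position 5 ('a'): no match needed
  Position 6 ('b'): no match needed
  Position 7 ('c'): no match needed
  Position 8 ('c'): no match needed
  Position 9 ('a'): no match needed
Only matched 0/2 characters => not a subsequence

0


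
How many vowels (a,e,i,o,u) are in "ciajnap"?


Input: ciajnap
Checking each character:
  'c' at position 0: consonant
  'i' at position 1: vowel (running total: 1)
  'a' at position 2: vowel (running total: 2)
  'j' at position 3: consonant
  'n' at position 4: consonant
  'a' at position 5: vowel (running total: 3)
  'p' at position 6: consonant
Total vowels: 3

3


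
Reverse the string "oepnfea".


Input: oepnfea
Reading characters right to left:
  Position 6: 'a'
  Position 5: 'e'
  Position 4: 'f'
  Position 3: 'n'
  Position 2: 'p'
  Position 1: 'e'
  Position 0: 'o'
Reversed: aefnpeo

aefnpeo


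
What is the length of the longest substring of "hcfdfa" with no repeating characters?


Input: "hcfdfa"
Sliding window (track last position of each char):
  Position 0 ('h'): window [0,0] length 1 -- new best
  Position 1 ('c'): window [0,1] length 2 -- new best
  Position 2 ('f'): window [0,2] length 3 -- new best
  Position 3 ('d'): window [0,3] length 4 -- new best
  Position 4 ('f'): repeat (last at 2), move window start to 3
  Position 4 ('f'): window [3,4] length 2
  Position 5 ('a'): window [3,5] length 3
Longest substring with no repeats: "hcfd" with length 4

4


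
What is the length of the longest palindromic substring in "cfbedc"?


Input: "cfbedc"
Checking substrings for palindromes:
  No multi-char palindromic substrings found
Longest palindromic substring: "c" with length 1

1


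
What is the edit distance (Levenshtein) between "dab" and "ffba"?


Computing edit distance: "dab" -> "ffba"
DP table:
           f    f    b    a
      0    1    2    3    4
  d   1    1    2    3    4
  a   2    2    2    3    3
  b   3    3    3    2    3
Edit distance = dp[3][4] = 3

3


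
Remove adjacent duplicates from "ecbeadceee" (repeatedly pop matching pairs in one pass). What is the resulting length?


Input: ecbeadceee
Stack-based adjacent duplicate removal:
  Read 'e': push. Stack: e
  Read 'c': push. Stack: ec
  Read 'b': push. Stack: ecb
  Read 'e': push. Stack: ecbe
  Read 'a': push. Stack: ecbea
  Read 'd': push. Stack: ecbead
  Read 'c': push. Stack: ecbeadc
  Read 'e': push. Stack: ecbeadce
  Read 'e': matches stack top 'e' => pop. Stack: ecbeadc
  Read 'e': push. Stack: ecbeadce
Final stack: "ecbeadce" (length 8)

8


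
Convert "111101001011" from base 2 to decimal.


Input: "111101001011" in base 2
Positional expansion:
  Digit '1' (value 1) x 2^11 = 2048
  Digit '1' (value 1) x 2^10 = 1024
  Digit '1' (value 1) x 2^9 = 512
  Digit '1' (value 1) x 2^8 = 256
  Digit '0' (value 0) x 2^7 = 0
  Digit '1' (value 1) x 2^6 = 64
  Digit '0' (value 0) x 2^5 = 0
  Digit '0' (value 0) x 2^4 = 0
  Digit '1' (value 1) x 2^3 = 8
  Digit '0' (value 0) x 2^2 = 0
  Digit '1' (value 1) x 2^1 = 2
  Digit '1' (value 1) x 2^0 = 1
Sum = 3915

3915


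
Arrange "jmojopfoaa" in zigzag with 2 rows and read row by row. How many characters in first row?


Zigzag "jmojopfoaa" into 2 rows:
Placing characters:
  'j' => row 0
  'm' => row 1
  'o' => row 0
  'j' => row 1
  'o' => row 0
  'p' => row 1
  'f' => row 0
  'o' => row 1
  'a' => row 0
  'a' => row 1
Rows:
  Row 0: "joofa"
  Row 1: "mjpoa"
First row length: 5

5


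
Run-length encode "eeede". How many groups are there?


Input: eeede
Scanning for consecutive runs:
  Group 1: 'e' x 3 (positions 0-2)
  Group 2: 'd' x 1 (positions 3-3)
  Group 3: 'e' x 1 (positions 4-4)
Total groups: 3

3


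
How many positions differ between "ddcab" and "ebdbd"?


Comparing "ddcab" and "ebdbd" position by position:
  Position 0: 'd' vs 'e' => DIFFER
  Position 1: 'd' vs 'b' => DIFFER
  Position 2: 'c' vs 'd' => DIFFER
  Position 3: 'a' vs 'b' => DIFFER
  Position 4: 'b' vs 'd' => DIFFER
Positions that differ: 5

5


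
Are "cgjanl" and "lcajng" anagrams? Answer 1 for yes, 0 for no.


Strings: "cgjanl", "lcajng"
Sorted first:  acgjln
Sorted second: acgjln
Sorted forms match => anagrams

1


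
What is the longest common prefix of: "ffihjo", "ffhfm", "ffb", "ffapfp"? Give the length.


Words: ffihjo, ffhfm, ffb, ffapfp
  Position 0: all 'f' => match
  Position 1: all 'f' => match
  Position 2: ('i', 'h', 'b', 'a') => mismatch, stop
LCP = "ff" (length 2)

2


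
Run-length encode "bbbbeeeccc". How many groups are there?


Input: bbbbeeeccc
Scanning for consecutive runs:
  Group 1: 'b' x 4 (positions 0-3)
  Group 2: 'e' x 3 (positions 4-6)
  Group 3: 'c' x 3 (positions 7-9)
Total groups: 3

3


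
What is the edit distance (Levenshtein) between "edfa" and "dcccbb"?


Computing edit distance: "edfa" -> "dcccbb"
DP table:
           d    c    c    c    b    b
      0    1    2    3    4    5    6
  e   1    1    2    3    4    5    6
  d   2    1    2    3    4    5    6
  f   3    2    2    3    4    5    6
  a   4    3    3    3    4    5    6
Edit distance = dp[4][6] = 6

6


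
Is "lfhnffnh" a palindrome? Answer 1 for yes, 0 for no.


Input: lfhnffnh
Reversed: hnffnhfl
  Compare pos 0 ('l') with pos 7 ('h'): MISMATCH
  Compare pos 1 ('f') with pos 6 ('n'): MISMATCH
  Compare pos 2 ('h') with pos 5 ('f'): MISMATCH
  Compare pos 3 ('n') with pos 4 ('f'): MISMATCH
Result: not a palindrome

0


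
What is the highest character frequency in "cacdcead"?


Input: cacdcead
Character counts:
  'a': 2
  'c': 3
  'd': 2
  'e': 1
Maximum frequency: 3

3


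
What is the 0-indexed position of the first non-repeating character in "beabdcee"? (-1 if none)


Input: beabdcee
Character frequencies:
  'a': 1
  'b': 2
  'c': 1
  'd': 1
  'e': 3
Scanning left to right for freq == 1:
  Position 0 ('b'): freq=2, skip
  Position 1 ('e'): freq=3, skip
  Position 2 ('a'): unique! => answer = 2

2


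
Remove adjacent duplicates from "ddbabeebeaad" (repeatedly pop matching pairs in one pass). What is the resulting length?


Input: ddbabeebeaad
Stack-based adjacent duplicate removal:
  Read 'd': push. Stack: d
  Read 'd': matches stack top 'd' => pop. Stack: (empty)
  Read 'b': push. Stack: b
  Read 'a': push. Stack: ba
  Read 'b': push. Stack: bab
  Read 'e': push. Stack: babe
  Read 'e': matches stack top 'e' => pop. Stack: bab
  Read 'b': matches stack top 'b' => pop. Stack: ba
  Read 'e': push. Stack: bae
  Read 'a': push. Stack: baea
  Read 'a': matches stack top 'a' => pop. Stack: bae
  Read 'd': push. Stack: baed
Final stack: "baed" (length 4)

4


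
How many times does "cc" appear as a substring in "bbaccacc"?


Searching for "cc" in "bbaccacc"
Scanning each position:
  Position 0: "bb" => no
  Position 1: "ba" => no
  Position 2: "ac" => no
  Position 3: "cc" => MATCH
  Position 4: "ca" => no
  Position 5: "ac" => no
  Position 6: "cc" => MATCH
Total occurrences: 2

2


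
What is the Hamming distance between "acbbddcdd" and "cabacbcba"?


Comparing "acbbddcdd" and "cabacbcba" position by position:
  Position 0: 'a' vs 'c' => differ
  Position 1: 'c' vs 'a' => differ
  Position 2: 'b' vs 'b' => same
  Position 3: 'b' vs 'a' => differ
  Position 4: 'd' vs 'c' => differ
  Position 5: 'd' vs 'b' => differ
  Position 6: 'c' vs 'c' => same
  Position 7: 'd' vs 'b' => differ
  Position 8: 'd' vs 'a' => differ
Total differences (Hamming distance): 7

7


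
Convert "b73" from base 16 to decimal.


Input: "b73" in base 16
Positional expansion:
  Digit 'b' (value 11) x 16^2 = 2816
  Digit '7' (value 7) x 16^1 = 112
  Digit '3' (value 3) x 16^0 = 3
Sum = 2931

2931


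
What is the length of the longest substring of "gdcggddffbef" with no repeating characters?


Input: "gdcggddffbef"
Sliding window (track last position of each char):
  Position 0 ('g'): window [0,0] length 1 -- new best
  Position 1 ('d'): window [0,1] length 2 -- new best
  Position 2 ('c'): window [0,2] length 3 -- new best
  Position 3 ('g'): repeat (last at 0), move window start to 1
  Position 3 ('g'): window [1,3] length 3
  Position 4 ('g'): repeat (last at 3), move window start to 4
  Position 4 ('g'): window [4,4] length 1
  Position 5 ('d'): window [4,5] length 2
  Position 6 ('d'): repeat (last at 5), move window start to 6
  Position 6 ('d'): window [6,6] length 1
  Position 7 ('f'): window [6,7] length 2
  Position 8 ('f'): repeat (last at 7), move window start to 8
  Position 8 ('f'): window [8,8] length 1
  Position 9 ('b'): window [8,9] length 2
  Position 10 ('e'): window [8,10] length 3
  Position 11 ('f'): repeat (last at 8), move window start to 9
  Position 11 ('f'): window [9,11] length 3
Longest substring with no repeats: "gdc" with length 3

3


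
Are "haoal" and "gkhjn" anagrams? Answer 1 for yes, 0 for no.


Strings: "haoal", "gkhjn"
Sorted first:  aahlo
Sorted second: ghjkn
Differ at position 0: 'a' vs 'g' => not anagrams

0


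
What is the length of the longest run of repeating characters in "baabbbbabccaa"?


Input: "baabbbbabccaa"
Scanning for longest run:
  Position 1 ('a'): new char, reset run to 1
  Position 2 ('a'): continues run of 'a', length=2
  Position 3 ('b'): new char, reset run to 1
  Position 4 ('b'): continues run of 'b', length=2
  Position 5 ('b'): continues run of 'b', length=3
  Position 6 ('b'): continues run of 'b', length=4
  Position 7 ('a'): new char, reset run to 1
  Position 8 ('b'): new char, reset run to 1
  Position 9 ('c'): new char, reset run to 1
  Position 10 ('c'): continues run of 'c', length=2
  Position 11 ('a'): new char, reset run to 1
  Position 12 ('a'): continues run of 'a', length=2
Longest run: 'b' with length 4

4


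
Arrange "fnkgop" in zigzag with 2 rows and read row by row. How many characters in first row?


Zigzag "fnkgop" into 2 rows:
Placing characters:
  'f' => row 0
  'n' => row 1
  'k' => row 0
  'g' => row 1
  'o' => row 0
  'p' => row 1
Rows:
  Row 0: "fko"
  Row 1: "ngp"
First row length: 3

3


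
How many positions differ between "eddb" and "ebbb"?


Comparing "eddb" and "ebbb" position by position:
  Position 0: 'e' vs 'e' => same
  Position 1: 'd' vs 'b' => DIFFER
  Position 2: 'd' vs 'b' => DIFFER
  Position 3: 'b' vs 'b' => same
Positions that differ: 2

2


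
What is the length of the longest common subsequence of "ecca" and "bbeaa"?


LCS of "ecca" and "bbeaa"
DP table:
           b    b    e    a    a
      0    0    0    0    0    0
  e   0    0    0    1    1    1
  c   0    0    0    1    1    1
  c   0    0    0    1    1    1
  a   0    0    0    1    2    2
LCS length = dp[4][5] = 2

2


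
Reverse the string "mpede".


Input: mpede
Reading characters right to left:
  Position 4: 'e'
  Position 3: 'd'
  Position 2: 'e'
  Position 1: 'p'
  Position 0: 'm'
Reversed: edepm

edepm


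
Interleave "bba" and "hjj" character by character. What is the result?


Interleaving "bba" and "hjj":
  Position 0: 'b' from first, 'h' from second => "bh"
  Position 1: 'b' from first, 'j' from second => "bj"
  Position 2: 'a' from first, 'j' from second => "aj"
Result: bhbjaj

bhbjaj


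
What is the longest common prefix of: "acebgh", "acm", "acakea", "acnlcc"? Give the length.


Words: acebgh, acm, acakea, acnlcc
  Position 0: all 'a' => match
  Position 1: all 'c' => match
  Position 2: ('e', 'm', 'a', 'n') => mismatch, stop
LCP = "ac" (length 2)

2


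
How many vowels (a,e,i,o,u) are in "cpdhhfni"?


Input: cpdhhfni
Checking each character:
  'c' at position 0: consonant
  'p' at position 1: consonant
  'd' at position 2: consonant
  'h' at position 3: consonant
  'h' at position 4: consonant
  'f' at position 5: consonant
  'n' at position 6: consonant
  'i' at position 7: vowel (running total: 1)
Total vowels: 1

1


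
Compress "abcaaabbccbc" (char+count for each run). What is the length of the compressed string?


Input: abcaaabbccbc
Runs:
  'a' x 1 => "a1"
  'b' x 1 => "b1"
  'c' x 1 => "c1"
  'a' x 3 => "a3"
  'b' x 2 => "b2"
  'c' x 2 => "c2"
  'b' x 1 => "b1"
  'c' x 1 => "c1"
Compressed: "a1b1c1a3b2c2b1c1"
Compressed length: 16

16


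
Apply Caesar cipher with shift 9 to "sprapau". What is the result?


Caesar cipher: shift "sprapau" by 9
  's' (pos 18) + 9 = pos 1 = 'b'
  'p' (pos 15) + 9 = pos 24 = 'y'
  'r' (pos 17) + 9 = pos 0 = 'a'
  'a' (pos 0) + 9 = pos 9 = 'j'
  'p' (pos 15) + 9 = pos 24 = 'y'
  'a' (pos 0) + 9 = pos 9 = 'j'
  'u' (pos 20) + 9 = pos 3 = 'd'
Result: byajyjd

byajyjd


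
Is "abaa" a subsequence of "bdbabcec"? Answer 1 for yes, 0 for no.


Check if "abaa" is a subsequence of "bdbabcec"
Greedy scan:
  Position 0 ('b'): no match needed
  Position 1 ('d'): no match needed
  Position 2 ('b'): no match needed
  Position 3 ('a'): matches sub[0] = 'a'
  Position 4 ('b'): matches sub[1] = 'b'
  Position 5 ('c'): no match needed
  Position 6 ('e'): no match needed
  Position 7 ('c'): no match needed
Only matched 2/4 characters => not a subsequence

0


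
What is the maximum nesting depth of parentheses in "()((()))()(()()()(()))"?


Input: "()((()))()(()()()(()))"
Tracking depth:
  Position 0 '(': depth becomes 1
  Position 1 ')': depth becomes 0
  Position 2 '(': depth becomes 1
  Position 3 '(': depth becomes 2
  Position 4 '(': depth becomes 3
  Position 5 ')': depth becomes 2
  Position 6 ')': depth becomes 1
  Position 7 ')': depth becomes 0
  Position 8 '(': depth becomes 1
  Position 9 ')': depth becomes 0
  Position 10 '(': depth becomes 1
  Position 11 '(': depth becomes 2
  Position 12 ')': depth becomes 1
  Position 13 '(': depth becomes 2
  Position 14 ')': depth becomes 1
  Position 15 '(': depth becomes 2
  Position 16 ')': depth becomes 1
  Position 17 '(': depth becomes 2
  Position 18 '(': depth becomes 3
  Position 19 ')': depth becomes 2
  Position 20 ')': depth becomes 1
  Position 21 ')': depth becomes 0
Maximum depth reached: 3

3


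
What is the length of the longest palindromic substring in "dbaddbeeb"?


Input: "dbaddbeeb"
Checking substrings for palindromes:
  [5:9] "beeb" (len 4) => palindrome
  [3:5] "dd" (len 2) => palindrome
  [6:8] "ee" (len 2) => palindrome
Longest palindromic substring: "beeb" with length 4

4


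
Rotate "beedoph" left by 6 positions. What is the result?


Input: "beedoph", rotate left by 6
First 6 characters: "beedop"
Remaining characters: "h"
Concatenate remaining + first: "h" + "beedop" = "hbeedop"

hbeedop


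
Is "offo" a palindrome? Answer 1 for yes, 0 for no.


Input: offo
Reversed: offo
  Compare pos 0 ('o') with pos 3 ('o'): match
  Compare pos 1 ('f') with pos 2 ('f'): match
Result: palindrome

1


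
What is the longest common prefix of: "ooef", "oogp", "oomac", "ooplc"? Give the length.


Words: ooef, oogp, oomac, ooplc
  Position 0: all 'o' => match
  Position 1: all 'o' => match
  Position 2: ('e', 'g', 'm', 'p') => mismatch, stop
LCP = "oo" (length 2)

2


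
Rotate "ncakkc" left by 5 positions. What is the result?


Input: "ncakkc", rotate left by 5
First 5 characters: "ncakk"
Remaining characters: "c"
Concatenate remaining + first: "c" + "ncakk" = "cncakk"

cncakk


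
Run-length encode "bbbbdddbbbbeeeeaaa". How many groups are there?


Input: bbbbdddbbbbeeeeaaa
Scanning for consecutive runs:
  Group 1: 'b' x 4 (positions 0-3)
  Group 2: 'd' x 3 (positions 4-6)
  Group 3: 'b' x 4 (positions 7-10)
  Group 4: 'e' x 4 (positions 11-14)
  Group 5: 'a' x 3 (positions 15-17)
Total groups: 5

5


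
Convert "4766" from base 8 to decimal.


Input: "4766" in base 8
Positional expansion:
  Digit '4' (value 4) x 8^3 = 2048
  Digit '7' (value 7) x 8^2 = 448
  Digit '6' (value 6) x 8^1 = 48
  Digit '6' (value 6) x 8^0 = 6
Sum = 2550

2550


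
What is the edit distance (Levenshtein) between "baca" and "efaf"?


Computing edit distance: "baca" -> "efaf"
DP table:
           e    f    a    f
      0    1    2    3    4
  b   1    1    2    3    4
  a   2    2    2    2    3
  c   3    3    3    3    3
  a   4    4    4    3    4
Edit distance = dp[4][4] = 4

4


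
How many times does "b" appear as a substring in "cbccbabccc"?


Searching for "b" in "cbccbabccc"
Scanning each position:
  Position 0: "c" => no
  Position 1: "b" => MATCH
  Position 2: "c" => no
  Position 3: "c" => no
  Position 4: "b" => MATCH
  Position 5: "a" => no
  Position 6: "b" => MATCH
  Position 7: "c" => no
  Position 8: "c" => no
  Position 9: "c" => no
Total occurrences: 3

3


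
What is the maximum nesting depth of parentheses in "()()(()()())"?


Input: "()()(()()())"
Tracking depth:
  Position 0 '(': depth becomes 1
  Position 1 ')': depth becomes 0
  Position 2 '(': depth becomes 1
  Position 3 ')': depth becomes 0
  Position 4 '(': depth becomes 1
  Position 5 '(': depth becomes 2
  Position 6 ')': depth becomes 1
  Position 7 '(': depth becomes 2
  Position 8 ')': depth becomes 1
  Position 9 '(': depth becomes 2
  Position 10 ')': depth becomes 1
  Position 11 ')': depth becomes 0
Maximum depth reached: 2

2


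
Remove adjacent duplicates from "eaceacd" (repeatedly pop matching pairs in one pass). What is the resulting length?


Input: eaceacd
Stack-based adjacent duplicate removal:
  Read 'e': push. Stack: e
  Read 'a': push. Stack: ea
  Read 'c': push. Stack: eac
  Read 'e': push. Stack: eace
  Read 'a': push. Stack: eacea
  Read 'c': push. Stack: eaceac
  Read 'd': push. Stack: eaceacd
Final stack: "eaceacd" (length 7)

7


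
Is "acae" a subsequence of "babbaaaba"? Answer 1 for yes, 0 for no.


Check if "acae" is a subsequence of "babbaaaba"
Greedy scan:
  Position 0 ('b'): no match needed
  Position 1 ('a'): matches sub[0] = 'a'
  Position 2 ('b'): no match needed
  Position 3 ('b'): no match needed
  Position 4 ('a'): no match needed
  Position 5 ('a'): no match needed
  Position 6 ('a'): no match needed
  Position 7 ('b'): no match needed
  Position 8 ('a'): no match needed
Only matched 1/4 characters => not a subsequence

0


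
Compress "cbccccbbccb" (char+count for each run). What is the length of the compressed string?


Input: cbccccbbccb
Runs:
  'c' x 1 => "c1"
  'b' x 1 => "b1"
  'c' x 4 => "c4"
  'b' x 2 => "b2"
  'c' x 2 => "c2"
  'b' x 1 => "b1"
Compressed: "c1b1c4b2c2b1"
Compressed length: 12

12


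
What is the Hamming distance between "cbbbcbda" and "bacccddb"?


Comparing "cbbbcbda" and "bacccddb" position by position:
  Position 0: 'c' vs 'b' => differ
  Position 1: 'b' vs 'a' => differ
  Position 2: 'b' vs 'c' => differ
  Position 3: 'b' vs 'c' => differ
  Position 4: 'c' vs 'c' => same
  Position 5: 'b' vs 'd' => differ
  Position 6: 'd' vs 'd' => same
  Position 7: 'a' vs 'b' => differ
Total differences (Hamming distance): 6

6


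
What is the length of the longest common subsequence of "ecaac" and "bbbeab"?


LCS of "ecaac" and "bbbeab"
DP table:
           b    b    b    e    a    b
      0    0    0    0    0    0    0
  e   0    0    0    0    1    1    1
  c   0    0    0    0    1    1    1
  a   0    0    0    0    1    2    2
  a   0    0    0    0    1    2    2
  c   0    0    0    0    1    2    2
LCS length = dp[5][6] = 2

2


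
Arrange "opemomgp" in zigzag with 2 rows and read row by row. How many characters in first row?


Zigzag "opemomgp" into 2 rows:
Placing characters:
  'o' => row 0
  'p' => row 1
  'e' => row 0
  'm' => row 1
  'o' => row 0
  'm' => row 1
  'g' => row 0
  'p' => row 1
Rows:
  Row 0: "oeog"
  Row 1: "pmmp"
First row length: 4

4


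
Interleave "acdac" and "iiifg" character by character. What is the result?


Interleaving "acdac" and "iiifg":
  Position 0: 'a' from first, 'i' from second => "ai"
  Position 1: 'c' from first, 'i' from second => "ci"
  Position 2: 'd' from first, 'i' from second => "di"
  Position 3: 'a' from first, 'f' from second => "af"
  Position 4: 'c' from first, 'g' from second => "cg"
Result: aicidiafcg

aicidiafcg


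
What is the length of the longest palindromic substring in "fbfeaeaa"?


Input: "fbfeaeaa"
Checking substrings for palindromes:
  [0:3] "fbf" (len 3) => palindrome
  [3:6] "eae" (len 3) => palindrome
  [4:7] "aea" (len 3) => palindrome
  [6:8] "aa" (len 2) => palindrome
Longest palindromic substring: "fbf" with length 3

3


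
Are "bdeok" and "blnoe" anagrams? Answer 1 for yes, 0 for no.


Strings: "bdeok", "blnoe"
Sorted first:  bdeko
Sorted second: belno
Differ at position 1: 'd' vs 'e' => not anagrams

0


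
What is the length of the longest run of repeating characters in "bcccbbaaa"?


Input: "bcccbbaaa"
Scanning for longest run:
  Position 1 ('c'): new char, reset run to 1
  Position 2 ('c'): continues run of 'c', length=2
  Position 3 ('c'): continues run of 'c', length=3
  Position 4 ('b'): new char, reset run to 1
  Position 5 ('b'): continues run of 'b', length=2
  Position 6 ('a'): new char, reset run to 1
  Position 7 ('a'): continues run of 'a', length=2
  Position 8 ('a'): continues run of 'a', length=3
Longest run: 'c' with length 3

3


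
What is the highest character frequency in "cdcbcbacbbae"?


Input: cdcbcbacbbae
Character counts:
  'a': 2
  'b': 4
  'c': 4
  'd': 1
  'e': 1
Maximum frequency: 4

4


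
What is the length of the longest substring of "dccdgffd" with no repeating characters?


Input: "dccdgffd"
Sliding window (track last position of each char):
  Position 0 ('d'): window [0,0] length 1 -- new best
  Position 1 ('c'): window [0,1] length 2 -- new best
  Position 2 ('c'): repeat (last at 1), move window start to 2
  Position 2 ('c'): window [2,2] length 1
  Position 3 ('d'): window [2,3] length 2
  Position 4 ('g'): window [2,4] length 3 -- new best
  Position 5 ('f'): window [2,5] length 4 -- new best
  Position 6 ('f'): repeat (last at 5), move window start to 6
  Position 6 ('f'): window [6,6] length 1
  Position 7 ('d'): window [6,7] length 2
Longest substring with no repeats: "cdgf" with length 4

4


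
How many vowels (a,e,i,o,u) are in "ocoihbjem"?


Input: ocoihbjem
Checking each character:
  'o' at position 0: vowel (running total: 1)
  'c' at position 1: consonant
  'o' at position 2: vowel (running total: 2)
  'i' at position 3: vowel (running total: 3)
  'h' at position 4: consonant
  'b' at position 5: consonant
  'j' at position 6: consonant
  'e' at position 7: vowel (running total: 4)
  'm' at position 8: consonant
Total vowels: 4

4


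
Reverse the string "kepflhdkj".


Input: kepflhdkj
Reading characters right to left:
  Position 8: 'j'
  Position 7: 'k'
  Position 6: 'd'
  Position 5: 'h'
  Position 4: 'l'
  Position 3: 'f'
  Position 2: 'p'
  Position 1: 'e'
  Position 0: 'k'
Reversed: jkdhlfpek

jkdhlfpek


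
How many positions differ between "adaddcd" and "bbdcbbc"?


Comparing "adaddcd" and "bbdcbbc" position by position:
  Position 0: 'a' vs 'b' => DIFFER
  Position 1: 'd' vs 'b' => DIFFER
  Position 2: 'a' vs 'd' => DIFFER
  Position 3: 'd' vs 'c' => DIFFER
  Position 4: 'd' vs 'b' => DIFFER
  Position 5: 'c' vs 'b' => DIFFER
  Position 6: 'd' vs 'c' => DIFFER
Positions that differ: 7

7


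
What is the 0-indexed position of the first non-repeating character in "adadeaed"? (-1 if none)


Input: adadeaed
Character frequencies:
  'a': 3
  'd': 3
  'e': 2
Scanning left to right for freq == 1:
  Position 0 ('a'): freq=3, skip
  Position 1 ('d'): freq=3, skip
  Position 2 ('a'): freq=3, skip
  Position 3 ('d'): freq=3, skip
  Position 4 ('e'): freq=2, skip
  Position 5 ('a'): freq=3, skip
  Position 6 ('e'): freq=2, skip
  Position 7 ('d'): freq=3, skip
  No unique character found => answer = -1

-1


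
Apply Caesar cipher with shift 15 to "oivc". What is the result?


Caesar cipher: shift "oivc" by 15
  'o' (pos 14) + 15 = pos 3 = 'd'
  'i' (pos 8) + 15 = pos 23 = 'x'
  'v' (pos 21) + 15 = pos 10 = 'k'
  'c' (pos 2) + 15 = pos 17 = 'r'
Result: dxkr

dxkr


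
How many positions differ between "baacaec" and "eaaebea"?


Comparing "baacaec" and "eaaebea" position by position:
  Position 0: 'b' vs 'e' => DIFFER
  Position 1: 'a' vs 'a' => same
  Position 2: 'a' vs 'a' => same
  Position 3: 'c' vs 'e' => DIFFER
  Position 4: 'a' vs 'b' => DIFFER
  Position 5: 'e' vs 'e' => same
  Position 6: 'c' vs 'a' => DIFFER
Positions that differ: 4

4


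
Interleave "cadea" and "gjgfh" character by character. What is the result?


Interleaving "cadea" and "gjgfh":
  Position 0: 'c' from first, 'g' from second => "cg"
  Position 1: 'a' from first, 'j' from second => "aj"
  Position 2: 'd' from first, 'g' from second => "dg"
  Position 3: 'e' from first, 'f' from second => "ef"
  Position 4: 'a' from first, 'h' from second => "ah"
Result: cgajdgefah

cgajdgefah


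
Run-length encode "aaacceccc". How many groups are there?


Input: aaacceccc
Scanning for consecutive runs:
  Group 1: 'a' x 3 (positions 0-2)
  Group 2: 'c' x 2 (positions 3-4)
  Group 3: 'e' x 1 (positions 5-5)
  Group 4: 'c' x 3 (positions 6-8)
Total groups: 4

4


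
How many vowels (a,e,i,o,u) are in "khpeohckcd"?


Input: khpeohckcd
Checking each character:
  'k' at position 0: consonant
  'h' at position 1: consonant
  'p' at position 2: consonant
  'e' at position 3: vowel (running total: 1)
  'o' at position 4: vowel (running total: 2)
  'h' at position 5: consonant
  'c' at position 6: consonant
  'k' at position 7: consonant
  'c' at position 8: consonant
  'd' at position 9: consonant
Total vowels: 2

2


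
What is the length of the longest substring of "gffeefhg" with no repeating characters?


Input: "gffeefhg"
Sliding window (track last position of each char):
  Position 0 ('g'): window [0,0] length 1 -- new best
  Position 1 ('f'): window [0,1] length 2 -- new best
  Position 2 ('f'): repeat (last at 1), move window start to 2
  Position 2 ('f'): window [2,2] length 1
  Position 3 ('e'): window [2,3] length 2
  Position 4 ('e'): repeat (last at 3), move window start to 4
  Position 4 ('e'): window [4,4] length 1
  Position 5 ('f'): window [4,5] length 2
  Position 6 ('h'): window [4,6] length 3 -- new best
  Position 7 ('g'): window [4,7] length 4 -- new best
Longest substring with no repeats: "efhg" with length 4

4


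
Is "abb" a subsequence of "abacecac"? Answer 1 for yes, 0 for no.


Check if "abb" is a subsequence of "abacecac"
Greedy scan:
  Position 0 ('a'): matches sub[0] = 'a'
  Position 1 ('b'): matches sub[1] = 'b'
  Position 2 ('a'): no match needed
  Position 3 ('c'): no match needed
  Position 4 ('e'): no match needed
  Position 5 ('c'): no match needed
  Position 6 ('a'): no match needed
  Position 7 ('c'): no match needed
Only matched 2/3 characters => not a subsequence

0


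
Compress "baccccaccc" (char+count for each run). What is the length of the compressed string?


Input: baccccaccc
Runs:
  'b' x 1 => "b1"
  'a' x 1 => "a1"
  'c' x 4 => "c4"
  'a' x 1 => "a1"
  'c' x 3 => "c3"
Compressed: "b1a1c4a1c3"
Compressed length: 10

10


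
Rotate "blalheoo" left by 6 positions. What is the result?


Input: "blalheoo", rotate left by 6
First 6 characters: "blalhe"
Remaining characters: "oo"
Concatenate remaining + first: "oo" + "blalhe" = "ooblalhe"

ooblalhe


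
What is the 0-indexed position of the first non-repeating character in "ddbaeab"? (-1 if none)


Input: ddbaeab
Character frequencies:
  'a': 2
  'b': 2
  'd': 2
  'e': 1
Scanning left to right for freq == 1:
  Position 0 ('d'): freq=2, skip
  Position 1 ('d'): freq=2, skip
  Position 2 ('b'): freq=2, skip
  Position 3 ('a'): freq=2, skip
  Position 4 ('e'): unique! => answer = 4

4


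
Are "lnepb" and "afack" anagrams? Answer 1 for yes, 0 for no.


Strings: "lnepb", "afack"
Sorted first:  belnp
Sorted second: aacfk
Differ at position 0: 'b' vs 'a' => not anagrams

0


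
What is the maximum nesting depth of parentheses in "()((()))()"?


Input: "()((()))()"
Tracking depth:
  Position 0 '(': depth becomes 1
  Position 1 ')': depth becomes 0
  Position 2 '(': depth becomes 1
  Position 3 '(': depth becomes 2
  Position 4 '(': depth becomes 3
  Position 5 ')': depth becomes 2
  Position 6 ')': depth becomes 1
  Position 7 ')': depth becomes 0
  Position 8 '(': depth becomes 1
  Position 9 ')': depth becomes 0
Maximum depth reached: 3

3


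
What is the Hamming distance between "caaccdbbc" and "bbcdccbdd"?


Comparing "caaccdbbc" and "bbcdccbdd" position by position:
  Position 0: 'c' vs 'b' => differ
  Position 1: 'a' vs 'b' => differ
  Position 2: 'a' vs 'c' => differ
  Position 3: 'c' vs 'd' => differ
  Position 4: 'c' vs 'c' => same
  Position 5: 'd' vs 'c' => differ
  Position 6: 'b' vs 'b' => same
  Position 7: 'b' vs 'd' => differ
  Position 8: 'c' vs 'd' => differ
Total differences (Hamming distance): 7

7


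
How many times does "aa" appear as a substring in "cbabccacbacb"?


Searching for "aa" in "cbabccacbacb"
Scanning each position:
  Position 0: "cb" => no
  Position 1: "ba" => no
  Position 2: "ab" => no
  Position 3: "bc" => no
  Position 4: "cc" => no
  Position 5: "ca" => no
  Position 6: "ac" => no
  Position 7: "cb" => no
  Position 8: "ba" => no
  Position 9: "ac" => no
  Position 10: "cb" => no
Total occurrences: 0

0


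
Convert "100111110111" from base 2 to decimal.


Input: "100111110111" in base 2
Positional expansion:
  Digit '1' (value 1) x 2^11 = 2048
  Digit '0' (value 0) x 2^10 = 0
  Digit '0' (value 0) x 2^9 = 0
  Digit '1' (value 1) x 2^8 = 256
  Digit '1' (value 1) x 2^7 = 128
  Digit '1' (value 1) x 2^6 = 64
  Digit '1' (value 1) x 2^5 = 32
  Digit '1' (value 1) x 2^4 = 16
  Digit '0' (value 0) x 2^3 = 0
  Digit '1' (value 1) x 2^2 = 4
  Digit '1' (value 1) x 2^1 = 2
  Digit '1' (value 1) x 2^0 = 1
Sum = 2551

2551


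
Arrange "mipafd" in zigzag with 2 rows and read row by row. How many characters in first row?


Zigzag "mipafd" into 2 rows:
Placing characters:
  'm' => row 0
  'i' => row 1
  'p' => row 0
  'a' => row 1
  'f' => row 0
  'd' => row 1
Rows:
  Row 0: "mpf"
  Row 1: "iad"
First row length: 3

3


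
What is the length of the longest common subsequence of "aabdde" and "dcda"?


LCS of "aabdde" and "dcda"
DP table:
           d    c    d    a
      0    0    0    0    0
  a   0    0    0    0    1
  a   0    0    0    0    1
  b   0    0    0    0    1
  d   0    1    1    1    1
  d   0    1    1    2    2
  e   0    1    1    2    2
LCS length = dp[6][4] = 2

2


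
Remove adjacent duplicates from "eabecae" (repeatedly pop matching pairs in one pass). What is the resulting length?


Input: eabecae
Stack-based adjacent duplicate removal:
  Read 'e': push. Stack: e
  Read 'a': push. Stack: ea
  Read 'b': push. Stack: eab
  Read 'e': push. Stack: eabe
  Read 'c': push. Stack: eabec
  Read 'a': push. Stack: eabeca
  Read 'e': push. Stack: eabecae
Final stack: "eabecae" (length 7)

7


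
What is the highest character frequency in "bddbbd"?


Input: bddbbd
Character counts:
  'b': 3
  'd': 3
Maximum frequency: 3

3


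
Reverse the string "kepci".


Input: kepci
Reading characters right to left:
  Position 4: 'i'
  Position 3: 'c'
  Position 2: 'p'
  Position 1: 'e'
  Position 0: 'k'
Reversed: icpek

icpek


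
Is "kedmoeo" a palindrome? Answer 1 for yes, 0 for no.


Input: kedmoeo
Reversed: oeomdek
  Compare pos 0 ('k') with pos 6 ('o'): MISMATCH
  Compare pos 1 ('e') with pos 5 ('e'): match
  Compare pos 2 ('d') with pos 4 ('o'): MISMATCH
Result: not a palindrome

0


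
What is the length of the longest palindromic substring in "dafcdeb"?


Input: "dafcdeb"
Checking substrings for palindromes:
  No multi-char palindromic substrings found
Longest palindromic substring: "d" with length 1

1


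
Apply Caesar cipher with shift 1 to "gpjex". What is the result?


Caesar cipher: shift "gpjex" by 1
  'g' (pos 6) + 1 = pos 7 = 'h'
  'p' (pos 15) + 1 = pos 16 = 'q'
  'j' (pos 9) + 1 = pos 10 = 'k'
  'e' (pos 4) + 1 = pos 5 = 'f'
  'x' (pos 23) + 1 = pos 24 = 'y'
Result: hqkfy

hqkfy


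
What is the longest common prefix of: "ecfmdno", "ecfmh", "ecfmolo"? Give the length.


Words: ecfmdno, ecfmh, ecfmolo
  Position 0: all 'e' => match
  Position 1: all 'c' => match
  Position 2: all 'f' => match
  Position 3: all 'm' => match
  Position 4: ('d', 'h', 'o') => mismatch, stop
LCP = "ecfm" (length 4)

4


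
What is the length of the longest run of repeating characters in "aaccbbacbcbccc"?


Input: "aaccbbacbcbccc"
Scanning for longest run:
  Position 1 ('a'): continues run of 'a', length=2
  Position 2 ('c'): new char, reset run to 1
  Position 3 ('c'): continues run of 'c', length=2
  Position 4 ('b'): new char, reset run to 1
  Position 5 ('b'): continues run of 'b', length=2
  Position 6 ('a'): new char, reset run to 1
  Position 7 ('c'): new char, reset run to 1
  Position 8 ('b'): new char, reset run to 1
  Position 9 ('c'): new char, reset run to 1
  Position 10 ('b'): new char, reset run to 1
  Position 11 ('c'): new char, reset run to 1
  Position 12 ('c'): continues run of 'c', length=2
  Position 13 ('c'): continues run of 'c', length=3
Longest run: 'c' with length 3

3


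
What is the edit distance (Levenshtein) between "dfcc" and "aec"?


Computing edit distance: "dfcc" -> "aec"
DP table:
           a    e    c
      0    1    2    3
  d   1    1    2    3
  f   2    2    2    3
  c   3    3    3    2
  c   4    4    4    3
Edit distance = dp[4][3] = 3

3


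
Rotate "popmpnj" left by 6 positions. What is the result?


Input: "popmpnj", rotate left by 6
First 6 characters: "popmpn"
Remaining characters: "j"
Concatenate remaining + first: "j" + "popmpn" = "jpopmpn"

jpopmpn


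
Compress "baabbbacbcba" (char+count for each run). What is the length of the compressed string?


Input: baabbbacbcba
Runs:
  'b' x 1 => "b1"
  'a' x 2 => "a2"
  'b' x 3 => "b3"
  'a' x 1 => "a1"
  'c' x 1 => "c1"
  'b' x 1 => "b1"
  'c' x 1 => "c1"
  'b' x 1 => "b1"
  'a' x 1 => "a1"
Compressed: "b1a2b3a1c1b1c1b1a1"
Compressed length: 18

18


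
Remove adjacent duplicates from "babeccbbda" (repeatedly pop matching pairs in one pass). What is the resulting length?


Input: babeccbbda
Stack-based adjacent duplicate removal:
  Read 'b': push. Stack: b
  Read 'a': push. Stack: ba
  Read 'b': push. Stack: bab
  Read 'e': push. Stack: babe
  Read 'c': push. Stack: babec
  Read 'c': matches stack top 'c' => pop. Stack: babe
  Read 'b': push. Stack: babeb
  Read 'b': matches stack top 'b' => pop. Stack: babe
  Read 'd': push. Stack: babed
  Read 'a': push. Stack: babeda
Final stack: "babeda" (length 6)

6


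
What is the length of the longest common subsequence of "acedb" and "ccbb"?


LCS of "acedb" and "ccbb"
DP table:
           c    c    b    b
      0    0    0    0    0
  a   0    0    0    0    0
  c   0    1    1    1    1
  e   0    1    1    1    1
  d   0    1    1    1    1
  b   0    1    1    2    2
LCS length = dp[5][4] = 2

2


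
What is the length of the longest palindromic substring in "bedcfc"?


Input: "bedcfc"
Checking substrings for palindromes:
  [3:6] "cfc" (len 3) => palindrome
Longest palindromic substring: "cfc" with length 3

3


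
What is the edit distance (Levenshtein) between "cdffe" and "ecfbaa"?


Computing edit distance: "cdffe" -> "ecfbaa"
DP table:
           e    c    f    b    a    a
      0    1    2    3    4    5    6
  c   1    1    1    2    3    4    5
  d   2    2    2    2    3    4    5
  f   3    3    3    2    3    4    5
  f   4    4    4    3    3    4    5
  e   5    4    5    4    4    4    5
Edit distance = dp[5][6] = 5

5


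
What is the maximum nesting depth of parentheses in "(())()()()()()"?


Input: "(())()()()()()"
Tracking depth:
  Position 0 '(': depth becomes 1
  Position 1 '(': depth becomes 2
  Position 2 ')': depth becomes 1
  Position 3 ')': depth becomes 0
  Position 4 '(': depth becomes 1
  Position 5 ')': depth becomes 0
  Position 6 '(': depth becomes 1
  Position 7 ')': depth becomes 0
  Position 8 '(': depth becomes 1
  Position 9 ')': depth becomes 0
  Position 10 '(': depth becomes 1
  Position 11 ')': depth becomes 0
  Position 12 '(': depth becomes 1
  Position 13 ')': depth becomes 0
Maximum depth reached: 2

2


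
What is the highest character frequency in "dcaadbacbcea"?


Input: dcaadbacbcea
Character counts:
  'a': 4
  'b': 2
  'c': 3
  'd': 2
  'e': 1
Maximum frequency: 4

4


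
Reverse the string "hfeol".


Input: hfeol
Reading characters right to left:
  Position 4: 'l'
  Position 3: 'o'
  Position 2: 'e'
  Position 1: 'f'
  Position 0: 'h'
Reversed: loefh

loefh


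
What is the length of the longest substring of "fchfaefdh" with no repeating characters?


Input: "fchfaefdh"
Sliding window (track last position of each char):
  Position 0 ('f'): window [0,0] length 1 -- new best
  Position 1 ('c'): window [0,1] length 2 -- new best
  Position 2 ('h'): window [0,2] length 3 -- new best
  Position 3 ('f'): repeat (last at 0), move window start to 1
  Position 3 ('f'): window [1,3] length 3
  Position 4 ('a'): window [1,4] length 4 -- new best
  Position 5 ('e'): window [1,5] length 5 -- new best
  Position 6 ('f'): repeat (last at 3), move window start to 4
  Position 6 ('f'): window [4,6] length 3
  Position 7 ('d'): window [4,7] length 4
  Position 8 ('h'): window [4,8] length 5
Longest substring with no repeats: "chfae" with length 5

5


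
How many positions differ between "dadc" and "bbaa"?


Comparing "dadc" and "bbaa" position by position:
  Position 0: 'd' vs 'b' => DIFFER
  Position 1: 'a' vs 'b' => DIFFER
  Position 2: 'd' vs 'a' => DIFFER
  Position 3: 'c' vs 'a' => DIFFER
Positions that differ: 4

4


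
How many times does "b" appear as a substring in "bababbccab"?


Searching for "b" in "bababbccab"
Scanning each position:
  Position 0: "b" => MATCH
  Position 1: "a" => no
  Position 2: "b" => MATCH
  Position 3: "a" => no
  Position 4: "b" => MATCH
  Position 5: "b" => MATCH
  Position 6: "c" => no
  Position 7: "c" => no
  Position 8: "a" => no
  Position 9: "b" => MATCH
Total occurrences: 5

5
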